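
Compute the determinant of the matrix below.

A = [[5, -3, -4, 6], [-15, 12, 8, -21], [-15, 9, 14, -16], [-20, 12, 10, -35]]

Forward elimination:
R2 <- R2 - (-3)*R1:  [  0   3  -4  -3 ]
R3 <- R3 - (-3)*R1:  [ 0  0  2  2 ]
R4 <- R4 - (-4)*R1:  [   0    0   -6  -11 ]
R4 <- R4 - (-3)*R3:  [  0   0   0  -5 ]
Upper-triangular form:
[ 5  -3  -4   6 ]
[ 0   3  -4  -3 ]
[ 0   0   2   2 ]
[ 0   0   0  -5 ]
det(A) = (-1)^0 * (5) * (3) * (2) * (-5) = -150  (0 row swaps -> sign +1)

det(A) = -150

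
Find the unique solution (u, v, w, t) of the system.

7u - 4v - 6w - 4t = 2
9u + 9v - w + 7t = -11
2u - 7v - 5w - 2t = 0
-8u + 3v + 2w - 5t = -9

Forward elimination on [A|b]:
R2 <- R2 - (9/7)*R1:  [     0   99/7   47/7   85/7  -95/7 ]
R3 <- R3 - (2/7)*R1:  [     0  -41/7  -23/7   -6/7   -4/7 ]
R4 <- R4 - (-8/7)*R1:  [     0  -11/7  -34/7  -67/7  -47/7 ]
R3 <- R3 - (-41/99)*R2:  [       0        0   -50/99   413/99  -613/99 ]
R4 <- R4 - (-1/9)*R2:  [     0      0  -37/9  -74/9  -74/9 ]
R4 <- R4 - (407/50)*R3:  [        0         0         0  -2109/50   2109/50 ]
Row echelon form:
[ 7    -4      -6        -4  |        2 ]
[ 0  99/7    47/7      85/7  |    -95/7 ]
[ 0     0  -50/99    413/99  |  -613/99 ]
[ 0     0       0  -2109/50  |  2109/50 ]
Back-substitution:
t = (2109/50) / (-2109/50) = -1
w = (-613/99 - (413/99)*(-1)) / (-50/99) = 4
v = (-95/7 - (47/7)*(4) - (85/7)*(-1)) / (99/7) = -2
u = (2 - (-4)*(-2) - (-6)*(4) - (-4)*(-1)) / 7 = 2

(2, -2, 4, -1)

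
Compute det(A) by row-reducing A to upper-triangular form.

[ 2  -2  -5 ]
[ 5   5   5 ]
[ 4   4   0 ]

Forward elimination:
R2 <- R2 - (5/2)*R1:  [    0    10  35/2 ]
R3 <- R3 - (2)*R1:  [  0   8  10 ]
R3 <- R3 - (4/5)*R2:  [  0   0  -4 ]
Upper-triangular form:
[ 2  -2    -5 ]
[ 0  10  35/2 ]
[ 0   0    -4 ]
det(A) = (-1)^0 * (2) * (10) * (-4) = -80  (0 row swaps -> sign +1)

det(A) = -80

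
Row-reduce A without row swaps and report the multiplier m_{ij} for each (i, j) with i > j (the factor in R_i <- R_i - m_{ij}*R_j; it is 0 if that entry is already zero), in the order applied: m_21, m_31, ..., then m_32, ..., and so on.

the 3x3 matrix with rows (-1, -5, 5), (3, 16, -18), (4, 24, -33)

Forward elimination:
R2 <- R2 - (-3)*R1:  [  0   1  -3 ]
R3 <- R3 - (-4)*R1:  [   0    4  -13 ]
R3 <- R3 - (4)*R2:  [  0   0  -1 ]
Multipliers (in order of application): m_{21} = -3, m_{31} = -4, m_{32} = 4

multipliers: -3, -4, 4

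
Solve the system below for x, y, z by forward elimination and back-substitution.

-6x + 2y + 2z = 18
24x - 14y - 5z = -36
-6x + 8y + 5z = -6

Forward elimination on [A|b]:
R2 <- R2 - (-4)*R1:  [  0  -6   3  36 ]
R3 <- R3 - (1)*R1:  [   0    6    3  -24 ]
R3 <- R3 - (-1)*R2:  [  0   0   6  12 ]
Row echelon form:
[ -6   2  2  |  18 ]
[  0  -6  3  |  36 ]
[  0   0  6  |  12 ]
Back-substitution:
z = (12) / 6 = 2
y = (36 - (3)*(2)) / -6 = -5
x = (18 - (2)*(-5) - (2)*(2)) / -6 = -4

(-4, -5, 2)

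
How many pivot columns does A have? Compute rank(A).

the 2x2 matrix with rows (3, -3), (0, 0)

Row reduction:
Row echelon form:
[ 3  -3 ]
[ 0   0 ]
Nonzero rows / pivot columns: 1

rank(A) = 1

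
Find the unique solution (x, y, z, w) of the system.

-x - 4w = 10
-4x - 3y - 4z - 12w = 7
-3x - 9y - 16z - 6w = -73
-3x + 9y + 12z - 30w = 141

Forward elimination on [A|b]:
R2 <- R2 - (4)*R1:  [   0   -3   -4    4  -33 ]
R3 <- R3 - (3)*R1:  [    0    -9   -16     6  -103 ]
R4 <- R4 - (3)*R1:  [   0    9   12  -18  111 ]
R3 <- R3 - (3)*R2:  [  0   0  -4  -6  -4 ]
R4 <- R4 - (-3)*R2:  [  0   0   0  -6  12 ]
Row echelon form:
[ -1   0   0  -4  |   10 ]
[  0  -3  -4   4  |  -33 ]
[  0   0  -4  -6  |   -4 ]
[  0   0   0  -6  |   12 ]
Back-substitution:
w = (12) / -6 = -2
z = (-4 - (-6)*(-2)) / -4 = 4
y = (-33 - (-4)*(4) - (4)*(-2)) / -3 = 3
x = (10 - (-4)*(-2)) / -1 = -2

(-2, 3, 4, -2)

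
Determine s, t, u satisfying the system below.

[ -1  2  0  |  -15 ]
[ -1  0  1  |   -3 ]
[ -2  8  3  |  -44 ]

Forward elimination on [A|b]:
R2 <- R2 - (1)*R1:  [  0  -2   1  12 ]
R3 <- R3 - (2)*R1:  [   0    4    3  -14 ]
R3 <- R3 - (-2)*R2:  [  0   0   5  10 ]
Row echelon form:
[ -1   2  0  |  -15 ]
[  0  -2  1  |   12 ]
[  0   0  5  |   10 ]
Back-substitution:
u = (10) / 5 = 2
t = (12 - (1)*(2)) / -2 = -5
s = (-15 - (2)*(-5)) / -1 = 5

(5, -5, 2)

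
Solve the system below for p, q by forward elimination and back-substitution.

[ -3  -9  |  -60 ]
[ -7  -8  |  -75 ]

Forward elimination on [A|b]:
R2 <- R2 - (7/3)*R1:  [  0  13  65 ]
Row echelon form:
[ -3  -9  |  -60 ]
[  0  13  |   65 ]
Back-substitution:
q = (65) / 13 = 5
p = (-60 - (-9)*(5)) / -3 = 5

(5, 5)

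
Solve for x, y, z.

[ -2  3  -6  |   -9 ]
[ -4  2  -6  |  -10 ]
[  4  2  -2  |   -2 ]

(0, 1, 2)

Forward elimination on [A|b]:
R2 <- R2 - (2)*R1:  [  0  -4   6   8 ]
R3 <- R3 - (-2)*R1:  [   0    8  -14  -20 ]
R3 <- R3 - (-2)*R2:  [  0   0  -2  -4 ]
Row echelon form:
[ -2   3  -6  |  -9 ]
[  0  -4   6  |   8 ]
[  0   0  -2  |  -4 ]
Back-substitution:
z = (-4) / -2 = 2
y = (8 - (6)*(2)) / -4 = 1
x = (-9 - (3)*(1) - (-6)*(2)) / -2 = 0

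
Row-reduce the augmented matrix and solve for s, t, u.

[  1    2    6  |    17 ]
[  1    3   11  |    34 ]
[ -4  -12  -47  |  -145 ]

Forward elimination on [A|b]:
R2 <- R2 - (1)*R1:  [  0   1   5  17 ]
R3 <- R3 - (-4)*R1:  [   0   -4  -23  -77 ]
R3 <- R3 - (-4)*R2:  [  0   0  -3  -9 ]
Row echelon form:
[ 1  2   6  |  17 ]
[ 0  1   5  |  17 ]
[ 0  0  -3  |  -9 ]
Back-substitution:
u = (-9) / -3 = 3
t = (17 - (5)*(3)) / 1 = 2
s = (17 - (2)*(2) - (6)*(3)) / 1 = -5

(-5, 2, 3)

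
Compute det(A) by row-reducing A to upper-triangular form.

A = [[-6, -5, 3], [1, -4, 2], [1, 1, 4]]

Forward elimination:
R2 <- R2 - (-1/6)*R1:  [     0  -29/6    5/2 ]
R3 <- R3 - (-1/6)*R1:  [   0  1/6  9/2 ]
R3 <- R3 - (-1/29)*R2:  [      0       0  133/29 ]
Upper-triangular form:
[ -6     -5       3 ]
[  0  -29/6     5/2 ]
[  0      0  133/29 ]
det(A) = (-1)^0 * (-6) * (-29/6) * (133/29) = 133  (0 row swaps -> sign +1)

det(A) = 133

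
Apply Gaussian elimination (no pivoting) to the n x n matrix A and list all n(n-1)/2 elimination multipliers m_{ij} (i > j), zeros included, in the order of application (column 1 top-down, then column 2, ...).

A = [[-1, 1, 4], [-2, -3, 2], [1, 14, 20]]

multipliers: 2, -1, -3

Forward elimination:
R2 <- R2 - (2)*R1:  [  0  -5  -6 ]
R3 <- R3 - (-1)*R1:  [  0  15  24 ]
R3 <- R3 - (-3)*R2:  [ 0  0  6 ]
Multipliers (in order of application): m_{21} = 2, m_{31} = -1, m_{32} = -3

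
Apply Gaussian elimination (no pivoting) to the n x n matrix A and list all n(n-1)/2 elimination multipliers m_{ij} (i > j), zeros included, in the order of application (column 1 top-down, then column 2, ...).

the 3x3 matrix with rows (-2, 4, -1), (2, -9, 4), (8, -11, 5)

Forward elimination:
R2 <- R2 - (-1)*R1:  [  0  -5   3 ]
R3 <- R3 - (-4)*R1:  [ 0  5  1 ]
R3 <- R3 - (-1)*R2:  [ 0  0  4 ]
Multipliers (in order of application): m_{21} = -1, m_{31} = -4, m_{32} = -1

multipliers: -1, -4, -1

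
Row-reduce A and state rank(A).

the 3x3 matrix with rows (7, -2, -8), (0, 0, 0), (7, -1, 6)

rank(A) = 2

Row reduction:
R3 <- R3 - (1)*R1:  [  0   1  14 ]
R2 <-> R3   (pivot in column 2 was zero)
[ 7  -2  -8 ]
[ 0   1  14 ]
[ 0   0   0 ]
Row echelon form:
[ 7  -2  -8 ]
[ 0   1  14 ]
[ 0   0   0 ]
Nonzero rows / pivot columns: 2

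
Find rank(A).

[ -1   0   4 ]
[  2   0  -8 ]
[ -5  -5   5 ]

rank(A) = 2

Row reduction:
R2 <- R2 - (-2)*R1:  [ 0  0  0 ]
R3 <- R3 - (5)*R1:  [   0   -5  -15 ]
R2 <-> R3   (pivot in column 2 was zero)
[ -1   0    4 ]
[  0  -5  -15 ]
[  0   0    0 ]
Row echelon form:
[ -1   0    4 ]
[  0  -5  -15 ]
[  0   0    0 ]
Nonzero rows / pivot columns: 2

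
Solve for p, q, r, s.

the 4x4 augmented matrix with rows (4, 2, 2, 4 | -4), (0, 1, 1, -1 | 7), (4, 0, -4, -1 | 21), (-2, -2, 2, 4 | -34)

Forward elimination on [A|b]:
R3 <- R3 - (1)*R1:  [  0  -2  -6  -5  25 ]
R4 <- R4 - (-1/2)*R1:  [   0   -1    3    6  -36 ]
R3 <- R3 - (-2)*R2:  [  0   0  -4  -7  39 ]
R4 <- R4 - (-1)*R2:  [   0    0    4    5  -29 ]
R4 <- R4 - (-1)*R3:  [  0   0   0  -2  10 ]
Row echelon form:
[ 4  2   2   4  |  -4 ]
[ 0  1   1  -1  |   7 ]
[ 0  0  -4  -7  |  39 ]
[ 0  0   0  -2  |  10 ]
Back-substitution:
s = (10) / -2 = -5
r = (39 - (-7)*(-5)) / -4 = -1
q = (7 - (1)*(-1) - (-1)*(-5)) / 1 = 3
p = (-4 - (2)*(3) - (2)*(-1) - (4)*(-5)) / 4 = 3

(3, 3, -1, -5)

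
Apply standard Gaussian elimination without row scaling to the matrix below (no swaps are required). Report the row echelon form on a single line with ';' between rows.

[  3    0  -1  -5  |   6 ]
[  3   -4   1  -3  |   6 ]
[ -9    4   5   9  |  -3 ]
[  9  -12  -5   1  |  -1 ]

REF = [3 0 -1 -5 6; 0 -4 2 2 0; 0 0 4 -4 15; 0 0 0 2 11]

Forward elimination:
R2 <- R2 - (1)*R1:  [  0  -4   2   2   0 ]
R3 <- R3 - (-3)*R1:  [  0   4   2  -6  15 ]
R4 <- R4 - (3)*R1:  [   0  -12   -2   16  -19 ]
R3 <- R3 - (-1)*R2:  [  0   0   4  -4  15 ]
R4 <- R4 - (3)*R2:  [   0    0   -8   10  -19 ]
R4 <- R4 - (-2)*R3:  [  0   0   0   2  11 ]
Row echelon form:
[ 3   0  -1  -5  |   6 ]
[ 0  -4   2   2  |   0 ]
[ 0   0   4  -4  |  15 ]
[ 0   0   0   2  |  11 ]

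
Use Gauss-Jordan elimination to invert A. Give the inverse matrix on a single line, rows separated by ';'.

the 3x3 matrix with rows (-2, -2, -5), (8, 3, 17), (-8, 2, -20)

Gauss-Jordan on [A | I]:
R1 <- (1/-2)*R1:  [    1     1   5/2  |  -1/2     0     0 ]
R2 <- R2 - (8)*R1:  [  0  -5  -3  |   4   1   0 ]
R3 <- R3 - (-8)*R1:  [  0  10   0  |  -4   0   1 ]
R2 <- (1/-5)*R2:  [    0     1   3/5  |  -4/5  -1/5     0 ]
R1 <- R1 - (1)*R2:  [     1      0  19/10  |   3/10    1/5      0 ]
R3 <- R3 - (10)*R2:  [  0   0  -6  |   4   2   1 ]
R3 <- (1/-6)*R3:  [    0     0     1  |  -2/3  -1/3  -1/6 ]
R1 <- R1 - (19/10)*R3:  [     1      0      0  |  47/30    5/6  19/60 ]
R2 <- R2 - (3/5)*R3:  [    0     1     0  |  -2/5     0  1/10 ]
Right block of [I | A^{-1}] is the inverse:
[ 47/30   5/6  19/60 ]
[  -2/5     0   1/10 ]
[  -2/3  -1/3   -1/6 ]

inverse = [47/30 5/6 19/60; -2/5 0 1/10; -2/3 -1/3 -1/6]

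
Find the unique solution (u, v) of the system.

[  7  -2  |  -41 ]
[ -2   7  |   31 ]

Forward elimination on [A|b]:
R2 <- R2 - (-2/7)*R1:  [     0   45/7  135/7 ]
Row echelon form:
[ 7    -2  |    -41 ]
[ 0  45/7  |  135/7 ]
Back-substitution:
v = (135/7) / (45/7) = 3
u = (-41 - (-2)*(3)) / 7 = -5

(-5, 3)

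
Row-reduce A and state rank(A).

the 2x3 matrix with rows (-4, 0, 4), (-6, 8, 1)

Row reduction:
R2 <- R2 - (3/2)*R1:  [  0   8  -5 ]
Row echelon form:
[ -4  0   4 ]
[  0  8  -5 ]
Nonzero rows / pivot columns: 2

rank(A) = 2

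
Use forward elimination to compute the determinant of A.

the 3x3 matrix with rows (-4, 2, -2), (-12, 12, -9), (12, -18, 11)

det(A) = 24

Forward elimination:
R2 <- R2 - (3)*R1:  [  0   6  -3 ]
R3 <- R3 - (-3)*R1:  [   0  -12    5 ]
R3 <- R3 - (-2)*R2:  [  0   0  -1 ]
Upper-triangular form:
[ -4  2  -2 ]
[  0  6  -3 ]
[  0  0  -1 ]
det(A) = (-1)^0 * (-4) * (6) * (-1) = 24  (0 row swaps -> sign +1)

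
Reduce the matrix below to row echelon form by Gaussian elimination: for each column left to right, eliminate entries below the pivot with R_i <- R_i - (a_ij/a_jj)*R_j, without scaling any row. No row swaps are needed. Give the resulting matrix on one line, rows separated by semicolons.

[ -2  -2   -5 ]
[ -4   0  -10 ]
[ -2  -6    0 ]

Forward elimination:
R2 <- R2 - (2)*R1:  [ 0  4  0 ]
R3 <- R3 - (1)*R1:  [  0  -4   5 ]
R3 <- R3 - (-1)*R2:  [ 0  0  5 ]
Row echelon form:
[ -2  -2  -5 ]
[  0   4   0 ]
[  0   0   5 ]

REF = [-2 -2 -5; 0 4 0; 0 0 5]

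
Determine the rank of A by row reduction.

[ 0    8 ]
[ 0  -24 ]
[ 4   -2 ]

rank(A) = 2

Row reduction:
R1 <-> R3   (pivot in column 1 was zero)
[ 4   -2 ]
[ 0  -24 ]
[ 0    8 ]
R3 <- R3 - (-1/3)*R2:  [ 0  0 ]
Row echelon form:
[ 4   -2 ]
[ 0  -24 ]
[ 0    0 ]
Nonzero rows / pivot columns: 2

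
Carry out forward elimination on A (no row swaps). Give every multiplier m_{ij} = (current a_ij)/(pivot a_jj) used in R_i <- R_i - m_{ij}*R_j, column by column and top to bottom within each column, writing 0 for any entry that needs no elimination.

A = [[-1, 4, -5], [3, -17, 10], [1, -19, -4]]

Forward elimination:
R2 <- R2 - (-3)*R1:  [  0  -5  -5 ]
R3 <- R3 - (-1)*R1:  [   0  -15   -9 ]
R3 <- R3 - (3)*R2:  [ 0  0  6 ]
Multipliers (in order of application): m_{21} = -3, m_{31} = -1, m_{32} = 3

multipliers: -3, -1, 3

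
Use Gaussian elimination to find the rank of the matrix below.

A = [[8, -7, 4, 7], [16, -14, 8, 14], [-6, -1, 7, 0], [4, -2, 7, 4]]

rank(A) = 3

Row reduction:
R2 <- R2 - (2)*R1:  [ 0  0  0  0 ]
R3 <- R3 - (-3/4)*R1:  [     0  -25/4     10   21/4 ]
R4 <- R4 - (1/2)*R1:  [   0  3/2    5  1/2 ]
R2 <-> R3   (pivot in column 2 was zero)
[ 8     -7   4     7 ]
[ 0  -25/4  10  21/4 ]
[ 0      0   0     0 ]
[ 0    3/2   5   1/2 ]
R4 <- R4 - (-6/25)*R2:  [     0      0   37/5  44/25 ]
R3 <-> R4   (pivot in column 3 was zero)
[ 8     -7     4      7 ]
[ 0  -25/4    10   21/4 ]
[ 0      0  37/5  44/25 ]
[ 0      0     0      0 ]
Row echelon form:
[ 8     -7     4      7 ]
[ 0  -25/4    10   21/4 ]
[ 0      0  37/5  44/25 ]
[ 0      0     0      0 ]
Nonzero rows / pivot columns: 3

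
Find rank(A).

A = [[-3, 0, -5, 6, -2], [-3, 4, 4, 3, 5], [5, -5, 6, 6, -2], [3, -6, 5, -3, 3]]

rank(A) = 4

Row reduction:
R2 <- R2 - (1)*R1:  [  0   4   9  -3   7 ]
R3 <- R3 - (-5/3)*R1:  [     0     -5   -7/3     16  -16/3 ]
R4 <- R4 - (-1)*R1:  [  0  -6   0   3   1 ]
R3 <- R3 - (-5/4)*R2:  [      0       0  107/12    49/4   41/12 ]
R4 <- R4 - (-3/2)*R2:  [    0     0  27/2  -3/2  23/2 ]
R4 <- R4 - (162/107)*R3:  [         0          0          0  -2145/107    677/107 ]
Row echelon form:
[ -3  0      -5          6       -2 ]
[  0  4       9         -3        7 ]
[  0  0  107/12       49/4    41/12 ]
[  0  0       0  -2145/107  677/107 ]
Nonzero rows / pivot columns: 4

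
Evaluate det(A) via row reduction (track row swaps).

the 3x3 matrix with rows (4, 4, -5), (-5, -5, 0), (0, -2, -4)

det(A) = -50

Forward elimination:
R2 <- R2 - (-5/4)*R1:  [     0      0  -25/4 ]
R2 <-> R3   (pivot in column 2 was zero)
[ 4   4     -5 ]
[ 0  -2     -4 ]
[ 0   0  -25/4 ]
Upper-triangular form:
[ 4   4     -5 ]
[ 0  -2     -4 ]
[ 0   0  -25/4 ]
det(A) = (-1)^1 * (4) * (-2) * (-25/4) = -50  (1 row swap -> sign -1)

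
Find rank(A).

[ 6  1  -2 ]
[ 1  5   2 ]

Row reduction:
R2 <- R2 - (1/6)*R1:  [    0  29/6   7/3 ]
Row echelon form:
[ 6     1   -2 ]
[ 0  29/6  7/3 ]
Nonzero rows / pivot columns: 2

rank(A) = 2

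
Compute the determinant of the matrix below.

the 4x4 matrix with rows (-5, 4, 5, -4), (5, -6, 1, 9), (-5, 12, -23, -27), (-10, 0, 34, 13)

det(A) = -40

Forward elimination:
R2 <- R2 - (-1)*R1:  [  0  -2   6   5 ]
R3 <- R3 - (1)*R1:  [   0    8  -28  -23 ]
R4 <- R4 - (2)*R1:  [  0  -8  24  21 ]
R3 <- R3 - (-4)*R2:  [  0   0  -4  -3 ]
R4 <- R4 - (4)*R2:  [ 0  0  0  1 ]
Upper-triangular form:
[ -5   4   5  -4 ]
[  0  -2   6   5 ]
[  0   0  -4  -3 ]
[  0   0   0   1 ]
det(A) = (-1)^0 * (-5) * (-2) * (-4) * (1) = -40  (0 row swaps -> sign +1)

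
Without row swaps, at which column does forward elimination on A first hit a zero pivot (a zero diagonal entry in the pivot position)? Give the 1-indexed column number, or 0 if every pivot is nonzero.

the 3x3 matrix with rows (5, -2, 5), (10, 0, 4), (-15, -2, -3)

Naive forward elimination:
R2 <- R2 - (2)*R1:  [  0   4  -6 ]
R3 <- R3 - (-3)*R1:  [  0  -8  12 ]
R3 <- R3 - (-2)*R2:  [ 0  0  0 ]
Matrix at this point:
[ 5  -2   5 ]
[ 0   4  -6 ]
[ 0   0   0 ]
Pivot entry (3,3) in the last row is zero and there are no rows below to swap with -> zero pivot in column 3 (A is singular).

first zero-pivot column = 3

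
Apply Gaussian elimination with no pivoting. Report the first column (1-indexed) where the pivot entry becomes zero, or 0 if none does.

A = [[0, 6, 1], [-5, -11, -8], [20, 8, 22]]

first zero-pivot column = 1

Naive forward elimination:
Pivot entry (1,1) is zero but row 2 has -5 in column 1 -> naive elimination stops; a row interchange (e.g. R1 <-> R2) would be required here.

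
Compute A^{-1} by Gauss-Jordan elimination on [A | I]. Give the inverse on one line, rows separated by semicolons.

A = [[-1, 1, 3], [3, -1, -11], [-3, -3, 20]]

inverse = [53/10 29/10 4/5; 27/10 11/10 1/5; 6/5 3/5 1/5]

Gauss-Jordan on [A | I]:
R1 <- (1/-1)*R1:  [  1  -1  -3  |  -1   0   0 ]
R2 <- R2 - (3)*R1:  [  0   2  -2  |   3   1   0 ]
R3 <- R3 - (-3)*R1:  [  0  -6  11  |  -3   0   1 ]
R2 <- (1/2)*R2:  [   0    1   -1  |  3/2  1/2    0 ]
R1 <- R1 - (-1)*R2:  [   1    0   -4  |  1/2  1/2    0 ]
R3 <- R3 - (-6)*R2:  [ 0  0  5  |  6  3  1 ]
R3 <- (1/5)*R3:  [   0    0    1  |  6/5  3/5  1/5 ]
R1 <- R1 - (-4)*R3:  [     1      0      0  |  53/10  29/10    4/5 ]
R2 <- R2 - (-1)*R3:  [     0      1      0  |  27/10  11/10    1/5 ]
Right block of [I | A^{-1}] is the inverse:
[ 53/10  29/10  4/5 ]
[ 27/10  11/10  1/5 ]
[   6/5    3/5  1/5 ]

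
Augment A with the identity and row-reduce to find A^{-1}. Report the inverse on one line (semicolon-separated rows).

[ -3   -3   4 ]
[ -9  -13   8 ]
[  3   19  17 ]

inverse = [-373/60 127/60 7/15; 59/20 -21/20 -1/5; -11/5 4/5 1/5]

Gauss-Jordan on [A | I]:
R1 <- (1/-3)*R1:  [    1     1  -4/3  |  -1/3     0     0 ]
R2 <- R2 - (-9)*R1:  [  0  -4  -4  |  -3   1   0 ]
R3 <- R3 - (3)*R1:  [  0  16  21  |   1   0   1 ]
R2 <- (1/-4)*R2:  [    0     1     1  |   3/4  -1/4     0 ]
R1 <- R1 - (1)*R2:  [      1       0    -7/3  |  -13/12     1/4       0 ]
R3 <- R3 - (16)*R2:  [   0    0    5  |  -11    4    1 ]
R3 <- (1/5)*R3:  [     0      0      1  |  -11/5    4/5    1/5 ]
R1 <- R1 - (-7/3)*R3:  [       1        0        0  |  -373/60   127/60     7/15 ]
R2 <- R2 - (1)*R3:  [      0       1       0  |   59/20  -21/20    -1/5 ]
Right block of [I | A^{-1}] is the inverse:
[ -373/60  127/60  7/15 ]
[   59/20  -21/20  -1/5 ]
[   -11/5     4/5   1/5 ]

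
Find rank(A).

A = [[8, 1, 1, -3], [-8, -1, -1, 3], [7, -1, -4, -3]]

Row reduction:
R2 <- R2 - (-1)*R1:  [ 0  0  0  0 ]
R3 <- R3 - (7/8)*R1:  [     0  -15/8  -39/8   -3/8 ]
R2 <-> R3   (pivot in column 2 was zero)
[ 8      1      1    -3 ]
[ 0  -15/8  -39/8  -3/8 ]
[ 0      0      0     0 ]
Row echelon form:
[ 8      1      1    -3 ]
[ 0  -15/8  -39/8  -3/8 ]
[ 0      0      0     0 ]
Nonzero rows / pivot columns: 2

rank(A) = 2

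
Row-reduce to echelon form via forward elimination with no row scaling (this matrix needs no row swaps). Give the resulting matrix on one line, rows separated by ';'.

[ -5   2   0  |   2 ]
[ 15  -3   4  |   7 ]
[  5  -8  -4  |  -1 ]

REF = [-5 2 0 2; 0 3 4 13; 0 0 4 27]

Forward elimination:
R2 <- R2 - (-3)*R1:  [  0   3   4  13 ]
R3 <- R3 - (-1)*R1:  [  0  -6  -4   1 ]
R3 <- R3 - (-2)*R2:  [  0   0   4  27 ]
Row echelon form:
[ -5  2  0  |   2 ]
[  0  3  4  |  13 ]
[  0  0  4  |  27 ]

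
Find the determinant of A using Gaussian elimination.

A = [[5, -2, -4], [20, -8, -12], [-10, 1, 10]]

det(A) = 60

Forward elimination:
R2 <- R2 - (4)*R1:  [ 0  0  4 ]
R3 <- R3 - (-2)*R1:  [  0  -3   2 ]
R2 <-> R3   (pivot in column 2 was zero)
[ 5  -2  -4 ]
[ 0  -3   2 ]
[ 0   0   4 ]
Upper-triangular form:
[ 5  -2  -4 ]
[ 0  -3   2 ]
[ 0   0   4 ]
det(A) = (-1)^1 * (5) * (-3) * (4) = 60  (1 row swap -> sign -1)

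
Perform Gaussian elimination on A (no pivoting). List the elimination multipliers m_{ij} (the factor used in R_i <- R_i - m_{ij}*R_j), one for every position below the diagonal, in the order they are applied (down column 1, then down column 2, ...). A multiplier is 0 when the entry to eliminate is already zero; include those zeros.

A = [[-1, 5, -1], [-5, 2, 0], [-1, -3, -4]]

Forward elimination:
R2 <- R2 - (5)*R1:  [   0  -23    5 ]
R3 <- R3 - (1)*R1:  [  0  -8  -3 ]
R3 <- R3 - (8/23)*R2:  [       0        0  -109/23 ]
Multipliers (in order of application): m_{21} = 5, m_{31} = 1, m_{32} = 8/23

multipliers: 5, 1, 8/23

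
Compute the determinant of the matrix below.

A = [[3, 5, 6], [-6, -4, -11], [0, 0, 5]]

det(A) = 90

Forward elimination:
R2 <- R2 - (-2)*R1:  [ 0  6  1 ]
Upper-triangular form:
[ 3  5  6 ]
[ 0  6  1 ]
[ 0  0  5 ]
det(A) = (-1)^0 * (3) * (6) * (5) = 90  (0 row swaps -> sign +1)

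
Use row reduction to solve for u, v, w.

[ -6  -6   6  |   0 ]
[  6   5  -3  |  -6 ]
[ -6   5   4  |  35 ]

(-4, 3, -1)

Forward elimination on [A|b]:
R2 <- R2 - (-1)*R1:  [  0  -1   3  -6 ]
R3 <- R3 - (1)*R1:  [  0  11  -2  35 ]
R3 <- R3 - (-11)*R2:  [   0    0   31  -31 ]
Row echelon form:
[ -6  -6   6  |    0 ]
[  0  -1   3  |   -6 ]
[  0   0  31  |  -31 ]
Back-substitution:
w = (-31) / 31 = -1
v = (-6 - (3)*(-1)) / -1 = 3
u = (0 - (-6)*(3) - (6)*(-1)) / -6 = -4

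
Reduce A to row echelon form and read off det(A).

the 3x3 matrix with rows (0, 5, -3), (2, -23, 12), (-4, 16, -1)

Forward elimination:
R1 <-> R2   (pivot in column 1 was zero)
[  2  -23  12 ]
[  0    5  -3 ]
[ -4   16  -1 ]
R3 <- R3 - (-2)*R1:  [   0  -30   23 ]
R3 <- R3 - (-6)*R2:  [ 0  0  5 ]
Upper-triangular form:
[ 2  -23  12 ]
[ 0    5  -3 ]
[ 0    0   5 ]
det(A) = (-1)^1 * (2) * (5) * (5) = -50  (1 row swap -> sign -1)

det(A) = -50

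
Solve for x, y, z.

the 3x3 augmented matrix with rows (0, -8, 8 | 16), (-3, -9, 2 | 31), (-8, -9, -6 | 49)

Forward elimination on [A|b]:
R1 <-> R2   (pivot in column 1 was zero)
[ -3  -9   2  31 ]
[  0  -8   8  16 ]
[ -8  -9  -6  49 ]
R3 <- R3 - (8/3)*R1:  [      0      15   -34/3  -101/3 ]
R3 <- R3 - (-15/8)*R2:  [     0      0   11/3  -11/3 ]
Row echelon form:
[ -3  -9     2  |     31 ]
[  0  -8     8  |     16 ]
[  0   0  11/3  |  -11/3 ]
Back-substitution:
z = (-11/3) / (11/3) = -1
y = (16 - (8)*(-1)) / -8 = -3
x = (31 - (-9)*(-3) - (2)*(-1)) / -3 = -2

(-2, -3, -1)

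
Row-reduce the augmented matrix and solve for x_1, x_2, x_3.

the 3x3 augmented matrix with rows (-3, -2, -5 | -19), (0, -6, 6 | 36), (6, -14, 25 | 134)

(1, -2, 4)

Forward elimination on [A|b]:
R3 <- R3 - (-2)*R1:  [   0  -18   15   96 ]
R3 <- R3 - (3)*R2:  [   0    0   -3  -12 ]
Row echelon form:
[ -3  -2  -5  |  -19 ]
[  0  -6   6  |   36 ]
[  0   0  -3  |  -12 ]
Back-substitution:
x_3 = (-12) / -3 = 4
x_2 = (36 - (6)*(4)) / -6 = -2
x_1 = (-19 - (-2)*(-2) - (-5)*(4)) / -3 = 1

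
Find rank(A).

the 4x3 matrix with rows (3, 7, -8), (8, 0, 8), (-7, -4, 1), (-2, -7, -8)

rank(A) = 3

Row reduction:
R2 <- R2 - (8/3)*R1:  [     0  -56/3   88/3 ]
R3 <- R3 - (-7/3)*R1:  [     0   37/3  -53/3 ]
R4 <- R4 - (-2/3)*R1:  [     0   -7/3  -40/3 ]
R3 <- R3 - (-37/56)*R2:  [    0     0  12/7 ]
R4 <- R4 - (1/8)*R2:  [   0    0  -17 ]
R4 <- R4 - (-119/12)*R3:  [ 0  0  0 ]
Row echelon form:
[ 3      7    -8 ]
[ 0  -56/3  88/3 ]
[ 0      0  12/7 ]
[ 0      0     0 ]
Nonzero rows / pivot columns: 3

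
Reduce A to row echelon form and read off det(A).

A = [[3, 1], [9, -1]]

Forward elimination:
R2 <- R2 - (3)*R1:  [  0  -4 ]
Upper-triangular form:
[ 3   1 ]
[ 0  -4 ]
det(A) = (-1)^0 * (3) * (-4) = -12  (0 row swaps -> sign +1)

det(A) = -12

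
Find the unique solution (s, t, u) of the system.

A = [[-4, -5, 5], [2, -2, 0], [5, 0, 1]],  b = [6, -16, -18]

Forward elimination on [A|b]:
R2 <- R2 - (-1/2)*R1:  [    0  -9/2   5/2   -13 ]
R3 <- R3 - (-5/4)*R1:  [     0  -25/4   29/4  -21/2 ]
R3 <- R3 - (25/18)*R2:  [    0     0  34/9  68/9 ]
Row echelon form:
[ -4    -5     5  |     6 ]
[  0  -9/2   5/2  |   -13 ]
[  0     0  34/9  |  68/9 ]
Back-substitution:
u = (68/9) / (34/9) = 2
t = (-13 - (5/2)*(2)) / (-9/2) = 4
s = (6 - (-5)*(4) - (5)*(2)) / -4 = -4

(-4, 4, 2)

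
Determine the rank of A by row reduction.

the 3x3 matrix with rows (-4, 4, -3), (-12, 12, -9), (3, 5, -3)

rank(A) = 2

Row reduction:
R2 <- R2 - (3)*R1:  [ 0  0  0 ]
R3 <- R3 - (-3/4)*R1:  [     0      8  -21/4 ]
R2 <-> R3   (pivot in column 2 was zero)
[ -4  4     -3 ]
[  0  8  -21/4 ]
[  0  0      0 ]
Row echelon form:
[ -4  4     -3 ]
[  0  8  -21/4 ]
[  0  0      0 ]
Nonzero rows / pivot columns: 2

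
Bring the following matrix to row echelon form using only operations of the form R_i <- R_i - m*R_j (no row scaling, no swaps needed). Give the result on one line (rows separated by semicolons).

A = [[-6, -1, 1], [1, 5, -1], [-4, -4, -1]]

REF = [-6 -1 1; 0 29/6 -5/6; 0 0 -65/29]

Forward elimination:
R2 <- R2 - (-1/6)*R1:  [    0  29/6  -5/6 ]
R3 <- R3 - (2/3)*R1:  [     0  -10/3   -5/3 ]
R3 <- R3 - (-20/29)*R2:  [      0       0  -65/29 ]
Row echelon form:
[ -6    -1       1 ]
[  0  29/6    -5/6 ]
[  0     0  -65/29 ]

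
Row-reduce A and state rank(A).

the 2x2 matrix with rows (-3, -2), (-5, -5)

rank(A) = 2

Row reduction:
R2 <- R2 - (5/3)*R1:  [    0  -5/3 ]
Row echelon form:
[ -3    -2 ]
[  0  -5/3 ]
Nonzero rows / pivot columns: 2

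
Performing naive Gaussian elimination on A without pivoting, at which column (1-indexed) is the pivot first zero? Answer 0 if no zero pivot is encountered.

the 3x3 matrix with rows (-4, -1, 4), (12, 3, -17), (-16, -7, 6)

Naive forward elimination:
R2 <- R2 - (-3)*R1:  [  0   0  -5 ]
R3 <- R3 - (4)*R1:  [   0   -3  -10 ]
Matrix at this point:
[ -4  -1    4 ]
[  0   0   -5 ]
[  0  -3  -10 ]
Pivot entry (2,2) is zero but row 3 has -3 in column 2 -> naive elimination stops; a row interchange (e.g. R2 <-> R3) would be required here.

first zero-pivot column = 2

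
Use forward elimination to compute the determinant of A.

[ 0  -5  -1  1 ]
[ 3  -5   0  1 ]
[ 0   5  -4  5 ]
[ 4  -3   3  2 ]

Forward elimination:
R1 <-> R2   (pivot in column 1 was zero)
[ 3  -5   0  1 ]
[ 0  -5  -1  1 ]
[ 0   5  -4  5 ]
[ 4  -3   3  2 ]
R4 <- R4 - (4/3)*R1:  [    0  11/3     3   2/3 ]
R3 <- R3 - (-1)*R2:  [  0   0  -5   6 ]
R4 <- R4 - (-11/15)*R2:  [     0      0  34/15    7/5 ]
R4 <- R4 - (-34/75)*R3:  [      0       0       0  103/25 ]
Upper-triangular form:
[ 3  -5   0       1 ]
[ 0  -5  -1       1 ]
[ 0   0  -5       6 ]
[ 0   0   0  103/25 ]
det(A) = (-1)^1 * (3) * (-5) * (-5) * (103/25) = -309  (1 row swap -> sign -1)

det(A) = -309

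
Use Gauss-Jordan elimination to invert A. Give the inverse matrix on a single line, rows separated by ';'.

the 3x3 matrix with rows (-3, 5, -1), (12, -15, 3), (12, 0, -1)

inverse = [1 1/3 0; 16/5 1 -1/5; 12 4 -1]

Gauss-Jordan on [A | I]:
R1 <- (1/-3)*R1:  [    1  -5/3   1/3  |  -1/3     0     0 ]
R2 <- R2 - (12)*R1:  [  0   5  -1  |   4   1   0 ]
R3 <- R3 - (12)*R1:  [  0  20  -5  |   4   0   1 ]
R2 <- (1/5)*R2:  [    0     1  -1/5  |   4/5   1/5     0 ]
R1 <- R1 - (-5/3)*R2:  [   1    0    0  |    1  1/3    0 ]
R3 <- R3 - (20)*R2:  [   0    0   -1  |  -12   -4    1 ]
R3 <- (1/-1)*R3:  [  0   0   1  |  12   4  -1 ]
R2 <- R2 - (-1/5)*R3:  [    0     1     0  |  16/5     1  -1/5 ]
Right block of [I | A^{-1}] is the inverse:
[    1  1/3     0 ]
[ 16/5    1  -1/5 ]
[   12    4    -1 ]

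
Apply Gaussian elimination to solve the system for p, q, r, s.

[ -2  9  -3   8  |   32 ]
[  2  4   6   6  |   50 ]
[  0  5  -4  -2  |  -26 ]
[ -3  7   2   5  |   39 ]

(-2, 0, 4, 5)

Forward elimination on [A|b]:
R2 <- R2 - (-1)*R1:  [  0  13   3  14  82 ]
R4 <- R4 - (3/2)*R1:  [     0  -13/2   13/2     -7     -9 ]
R3 <- R3 - (5/13)*R2:  [       0        0   -67/13   -96/13  -748/13 ]
R4 <- R4 - (-1/2)*R2:  [  0   0   8   0  32 ]
R4 <- R4 - (-104/67)*R3:  [        0         0         0   -768/67  -3840/67 ]
Row echelon form:
[ -2   9      -3        8  |        32 ]
[  0  13       3       14  |        82 ]
[  0   0  -67/13   -96/13  |   -748/13 ]
[  0   0       0  -768/67  |  -3840/67 ]
Back-substitution:
s = (-3840/67) / (-768/67) = 5
r = (-748/13 - (-96/13)*(5)) / (-67/13) = 4
q = (82 - (3)*(4) - (14)*(5)) / 13 = 0
p = (32 - (9)*(0) - (-3)*(4) - (8)*(5)) / -2 = -2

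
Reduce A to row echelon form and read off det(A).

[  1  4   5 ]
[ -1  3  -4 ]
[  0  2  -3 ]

Forward elimination:
R2 <- R2 - (-1)*R1:  [ 0  7  1 ]
R3 <- R3 - (2/7)*R2:  [     0      0  -23/7 ]
Upper-triangular form:
[ 1  4      5 ]
[ 0  7      1 ]
[ 0  0  -23/7 ]
det(A) = (-1)^0 * (1) * (7) * (-23/7) = -23  (0 row swaps -> sign +1)

det(A) = -23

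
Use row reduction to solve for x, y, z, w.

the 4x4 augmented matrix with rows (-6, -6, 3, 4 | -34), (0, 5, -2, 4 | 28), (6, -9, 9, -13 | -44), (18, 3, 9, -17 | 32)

Forward elimination on [A|b]:
R3 <- R3 - (-1)*R1:  [   0  -15   12   -9  -78 ]
R4 <- R4 - (-3)*R1:  [   0  -15   18   -5  -70 ]
R3 <- R3 - (-3)*R2:  [ 0  0  6  3  6 ]
R4 <- R4 - (-3)*R2:  [  0   0  12   7  14 ]
R4 <- R4 - (2)*R3:  [ 0  0  0  1  2 ]
Row echelon form:
[ -6  -6   3  4  |  -34 ]
[  0   5  -2  4  |   28 ]
[  0   0   6  3  |    6 ]
[  0   0   0  1  |    2 ]
Back-substitution:
w = (2) / 1 = 2
z = (6 - (3)*(2)) / 6 = 0
y = (28 - (-2)*(0) - (4)*(2)) / 5 = 4
x = (-34 - (-6)*(4) - (3)*(0) - (4)*(2)) / -6 = 3

(3, 4, 0, 2)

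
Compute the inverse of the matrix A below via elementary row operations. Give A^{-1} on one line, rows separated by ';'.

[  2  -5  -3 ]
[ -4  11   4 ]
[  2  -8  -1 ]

Gauss-Jordan on [A | I]:
R1 <- (1/2)*R1:  [    1  -5/2  -3/2  |   1/2     0     0 ]
R2 <- R2 - (-4)*R1:  [  0   1  -2  |   2   1   0 ]
R3 <- R3 - (2)*R1:  [  0  -3   2  |  -1   0   1 ]
R1 <- R1 - (-5/2)*R2:  [     1      0  -13/2  |   11/2    5/2      0 ]
R3 <- R3 - (-3)*R2:  [  0   0  -4  |   5   3   1 ]
R3 <- (1/-4)*R3:  [    0     0     1  |  -5/4  -3/4  -1/4 ]
R1 <- R1 - (-13/2)*R3:  [     1      0      0  |  -21/8  -19/8  -13/8 ]
R2 <- R2 - (-2)*R3:  [    0     1     0  |  -1/2  -1/2  -1/2 ]
Right block of [I | A^{-1}] is the inverse:
[ -21/8  -19/8  -13/8 ]
[  -1/2   -1/2   -1/2 ]
[  -5/4   -3/4   -1/4 ]

inverse = [-21/8 -19/8 -13/8; -1/2 -1/2 -1/2; -5/4 -3/4 -1/4]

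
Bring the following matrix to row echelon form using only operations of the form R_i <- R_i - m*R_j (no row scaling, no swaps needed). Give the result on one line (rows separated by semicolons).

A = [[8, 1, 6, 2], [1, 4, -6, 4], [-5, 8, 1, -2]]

Forward elimination:
R2 <- R2 - (1/8)*R1:  [     0   31/8  -27/4   15/4 ]
R3 <- R3 - (-5/8)*R1:  [    0  69/8  19/4  -3/4 ]
R3 <- R3 - (69/31)*R2:  [       0        0   613/31  -282/31 ]
Row echelon form:
[ 8     1       6        2 ]
[ 0  31/8   -27/4     15/4 ]
[ 0     0  613/31  -282/31 ]

REF = [8 1 6 2; 0 31/8 -27/4 15/4; 0 0 613/31 -282/31]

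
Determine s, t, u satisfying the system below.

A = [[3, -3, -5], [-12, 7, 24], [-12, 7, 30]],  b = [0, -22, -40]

Forward elimination on [A|b]:
R2 <- R2 - (-4)*R1:  [   0   -5    4  -22 ]
R3 <- R3 - (-4)*R1:  [   0   -5   10  -40 ]
R3 <- R3 - (1)*R2:  [   0    0    6  -18 ]
Row echelon form:
[ 3  -3  -5  |    0 ]
[ 0  -5   4  |  -22 ]
[ 0   0   6  |  -18 ]
Back-substitution:
u = (-18) / 6 = -3
t = (-22 - (4)*(-3)) / -5 = 2
s = (0 - (-3)*(2) - (-5)*(-3)) / 3 = -3

(-3, 2, -3)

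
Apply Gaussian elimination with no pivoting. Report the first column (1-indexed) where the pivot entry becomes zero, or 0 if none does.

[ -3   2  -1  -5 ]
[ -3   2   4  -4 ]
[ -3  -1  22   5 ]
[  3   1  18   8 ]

first zero-pivot column = 2

Naive forward elimination:
R2 <- R2 - (1)*R1:  [ 0  0  5  1 ]
R3 <- R3 - (1)*R1:  [  0  -3  23  10 ]
R4 <- R4 - (-1)*R1:  [  0   3  17   3 ]
Matrix at this point:
[ -3   2  -1  -5 ]
[  0   0   5   1 ]
[  0  -3  23  10 ]
[  0   3  17   3 ]
Pivot entry (2,2) is zero but row 3 has -3 in column 2 -> naive elimination stops; a row interchange (e.g. R2 <-> R3) would be required here.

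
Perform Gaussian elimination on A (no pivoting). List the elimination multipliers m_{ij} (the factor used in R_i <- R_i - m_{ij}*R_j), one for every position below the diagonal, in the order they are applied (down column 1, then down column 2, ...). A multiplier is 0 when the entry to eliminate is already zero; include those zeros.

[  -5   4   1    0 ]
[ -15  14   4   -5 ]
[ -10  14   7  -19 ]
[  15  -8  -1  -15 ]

Forward elimination:
R2 <- R2 - (3)*R1:  [  0   2   1  -5 ]
R3 <- R3 - (2)*R1:  [   0    6    5  -19 ]
R4 <- R4 - (-3)*R1:  [   0    4    2  -15 ]
R3 <- R3 - (3)*R2:  [  0   0   2  -4 ]
R4 <- R4 - (2)*R2:  [  0   0   0  -5 ]
R4: entry in column 3 is already 0 -> m_{43} = 0 (no row operation needed)
Multipliers (in order of application): m_{21} = 3, m_{31} = 2, m_{41} = -3, m_{32} = 3, m_{42} = 2, m_{43} = 0

multipliers: 3, 2, -3, 3, 2, 0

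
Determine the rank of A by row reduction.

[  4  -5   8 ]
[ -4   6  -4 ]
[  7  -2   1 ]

Row reduction:
R2 <- R2 - (-1)*R1:  [ 0  1  4 ]
R3 <- R3 - (7/4)*R1:  [    0  27/4   -13 ]
R3 <- R3 - (27/4)*R2:  [   0    0  -40 ]
Row echelon form:
[ 4  -5    8 ]
[ 0   1    4 ]
[ 0   0  -40 ]
Nonzero rows / pivot columns: 3

rank(A) = 3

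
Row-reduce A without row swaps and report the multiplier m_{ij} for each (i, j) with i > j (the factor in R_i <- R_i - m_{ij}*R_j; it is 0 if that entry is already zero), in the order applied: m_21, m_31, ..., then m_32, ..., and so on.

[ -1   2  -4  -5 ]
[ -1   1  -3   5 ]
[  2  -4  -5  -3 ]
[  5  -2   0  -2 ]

multipliers: 1, -2, -5, 0, -8, 12/13

Forward elimination:
R2 <- R2 - (1)*R1:  [  0  -1   1  10 ]
R3 <- R3 - (-2)*R1:  [   0    0  -13  -13 ]
R4 <- R4 - (-5)*R1:  [   0    8  -20  -27 ]
R3: entry in column 2 is already 0 -> m_{32} = 0 (no row operation needed)
R4 <- R4 - (-8)*R2:  [   0    0  -12   53 ]
R4 <- R4 - (12/13)*R3:  [  0   0   0  65 ]
Multipliers (in order of application): m_{21} = 1, m_{31} = -2, m_{41} = -5, m_{32} = 0, m_{42} = -8, m_{43} = 12/13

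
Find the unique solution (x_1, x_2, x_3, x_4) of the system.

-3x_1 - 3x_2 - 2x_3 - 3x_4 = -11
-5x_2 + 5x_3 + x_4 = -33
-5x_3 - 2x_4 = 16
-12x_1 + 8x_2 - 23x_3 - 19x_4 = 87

(4, 4, -2, -3)

Forward elimination on [A|b]:
R4 <- R4 - (4)*R1:  [   0   20  -15   -7  131 ]
R4 <- R4 - (-4)*R2:  [  0   0   5  -3  -1 ]
R4 <- R4 - (-1)*R3:  [  0   0   0  -5  15 ]
Row echelon form:
[ -3  -3  -2  -3  |  -11 ]
[  0  -5   5   1  |  -33 ]
[  0   0  -5  -2  |   16 ]
[  0   0   0  -5  |   15 ]
Back-substitution:
x_4 = (15) / -5 = -3
x_3 = (16 - (-2)*(-3)) / -5 = -2
x_2 = (-33 - (5)*(-2) - (1)*(-3)) / -5 = 4
x_1 = (-11 - (-3)*(4) - (-2)*(-2) - (-3)*(-3)) / -3 = 4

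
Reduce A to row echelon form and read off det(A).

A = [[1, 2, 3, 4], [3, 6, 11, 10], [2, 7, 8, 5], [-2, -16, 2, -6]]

det(A) = -36

Forward elimination:
R2 <- R2 - (3)*R1:  [  0   0   2  -2 ]
R3 <- R3 - (2)*R1:  [  0   3   2  -3 ]
R4 <- R4 - (-2)*R1:  [   0  -12    8    2 ]
R2 <-> R3   (pivot in column 2 was zero)
[ 1    2  3   4 ]
[ 0    3  2  -3 ]
[ 0    0  2  -2 ]
[ 0  -12  8   2 ]
R4 <- R4 - (-4)*R2:  [   0    0   16  -10 ]
R4 <- R4 - (8)*R3:  [ 0  0  0  6 ]
Upper-triangular form:
[ 1  2  3   4 ]
[ 0  3  2  -3 ]
[ 0  0  2  -2 ]
[ 0  0  0   6 ]
det(A) = (-1)^1 * (1) * (3) * (2) * (6) = -36  (1 row swap -> sign -1)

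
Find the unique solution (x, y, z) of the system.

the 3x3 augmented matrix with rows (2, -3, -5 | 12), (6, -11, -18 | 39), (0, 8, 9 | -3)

(3, 3, -3)

Forward elimination on [A|b]:
R2 <- R2 - (3)*R1:  [  0  -2  -3   3 ]
R3 <- R3 - (-4)*R2:  [  0   0  -3   9 ]
Row echelon form:
[ 2  -3  -5  |  12 ]
[ 0  -2  -3  |   3 ]
[ 0   0  -3  |   9 ]
Back-substitution:
z = (9) / -3 = -3
y = (3 - (-3)*(-3)) / -2 = 3
x = (12 - (-3)*(3) - (-5)*(-3)) / 2 = 3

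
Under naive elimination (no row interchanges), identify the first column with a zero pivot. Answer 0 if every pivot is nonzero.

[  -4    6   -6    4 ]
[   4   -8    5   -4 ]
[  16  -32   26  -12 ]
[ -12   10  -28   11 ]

Naive forward elimination:
R2 <- R2 - (-1)*R1:  [  0  -2  -1   0 ]
R3 <- R3 - (-4)*R1:  [  0  -8   2   4 ]
R4 <- R4 - (3)*R1:  [   0   -8  -10   -1 ]
R3 <- R3 - (4)*R2:  [ 0  0  6  4 ]
R4 <- R4 - (4)*R2:  [  0   0  -6  -1 ]
R4 <- R4 - (-1)*R3:  [ 0  0  0  3 ]
All pivots nonzero; naive elimination completes without hitting a zero pivot.

first zero-pivot column = 0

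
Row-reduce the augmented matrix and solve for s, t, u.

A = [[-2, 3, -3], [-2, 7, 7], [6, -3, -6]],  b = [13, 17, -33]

Forward elimination on [A|b]:
R2 <- R2 - (1)*R1:  [  0   4  10   4 ]
R3 <- R3 - (-3)*R1:  [   0    6  -15    6 ]
R3 <- R3 - (3/2)*R2:  [   0    0  -30    0 ]
Row echelon form:
[ -2  3   -3  |  13 ]
[  0  4   10  |   4 ]
[  0  0  -30  |   0 ]
Back-substitution:
u = (0) / -30 = 0
t = (4 - (10)*(0)) / 4 = 1
s = (13 - (3)*(1) - (-3)*(0)) / -2 = -5

(-5, 1, 0)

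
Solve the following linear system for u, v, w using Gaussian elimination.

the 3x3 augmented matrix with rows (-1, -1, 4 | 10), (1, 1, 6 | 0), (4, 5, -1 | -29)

Forward elimination on [A|b]:
R2 <- R2 - (-1)*R1:  [  0   0  10  10 ]
R3 <- R3 - (-4)*R1:  [  0   1  15  11 ]
R2 <-> R3   (pivot in column 2 was zero)
[ -1  -1   4  10 ]
[  0   1  15  11 ]
[  0   0  10  10 ]
Row echelon form:
[ -1  -1   4  |  10 ]
[  0   1  15  |  11 ]
[  0   0  10  |  10 ]
Back-substitution:
w = (10) / 10 = 1
v = (11 - (15)*(1)) / 1 = -4
u = (10 - (-1)*(-4) - (4)*(1)) / -1 = -2

(-2, -4, 1)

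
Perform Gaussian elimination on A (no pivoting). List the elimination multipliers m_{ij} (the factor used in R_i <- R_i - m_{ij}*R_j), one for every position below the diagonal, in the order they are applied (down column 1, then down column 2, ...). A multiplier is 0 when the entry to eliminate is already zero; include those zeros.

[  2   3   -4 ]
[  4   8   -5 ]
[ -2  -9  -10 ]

Forward elimination:
R2 <- R2 - (2)*R1:  [ 0  2  3 ]
R3 <- R3 - (-1)*R1:  [   0   -6  -14 ]
R3 <- R3 - (-3)*R2:  [  0   0  -5 ]
Multipliers (in order of application): m_{21} = 2, m_{31} = -1, m_{32} = -3

multipliers: 2, -1, -3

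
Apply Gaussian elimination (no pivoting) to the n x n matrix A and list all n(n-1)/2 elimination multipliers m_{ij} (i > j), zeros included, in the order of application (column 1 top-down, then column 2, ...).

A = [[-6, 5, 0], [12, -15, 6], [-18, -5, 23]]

multipliers: -2, 3, 4

Forward elimination:
R2 <- R2 - (-2)*R1:  [  0  -5   6 ]
R3 <- R3 - (3)*R1:  [   0  -20   23 ]
R3 <- R3 - (4)*R2:  [  0   0  -1 ]
Multipliers (in order of application): m_{21} = -2, m_{31} = 3, m_{32} = 4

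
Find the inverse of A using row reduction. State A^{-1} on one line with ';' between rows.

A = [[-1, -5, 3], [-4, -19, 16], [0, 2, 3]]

inverse = [-89/5 21/5 -23/5; 12/5 -3/5 4/5; -8/5 2/5 -1/5]

Gauss-Jordan on [A | I]:
R1 <- (1/-1)*R1:  [  1   5  -3  |  -1   0   0 ]
R2 <- R2 - (-4)*R1:  [  0   1   4  |  -4   1   0 ]
R1 <- R1 - (5)*R2:  [   1    0  -23  |   19   -5    0 ]
R3 <- R3 - (2)*R2:  [  0   0  -5  |   8  -2   1 ]
R3 <- (1/-5)*R3:  [    0     0     1  |  -8/5   2/5  -1/5 ]
R1 <- R1 - (-23)*R3:  [     1      0      0  |  -89/5   21/5  -23/5 ]
R2 <- R2 - (4)*R3:  [    0     1     0  |  12/5  -3/5   4/5 ]
Right block of [I | A^{-1}] is the inverse:
[ -89/5  21/5  -23/5 ]
[  12/5  -3/5    4/5 ]
[  -8/5   2/5   -1/5 ]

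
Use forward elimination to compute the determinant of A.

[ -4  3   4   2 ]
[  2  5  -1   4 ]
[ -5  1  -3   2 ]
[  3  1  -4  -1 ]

det(A) = -457

Forward elimination:
R2 <- R2 - (-1/2)*R1:  [    0  13/2     1     5 ]
R3 <- R3 - (5/4)*R1:  [     0  -11/4     -8   -1/2 ]
R4 <- R4 - (-3/4)*R1:  [    0  13/4    -1   1/2 ]
R3 <- R3 - (-11/26)*R2:  [       0        0  -197/26    21/13 ]
R4 <- R4 - (1/2)*R2:  [    0     0  -3/2    -2 ]
R4 <- R4 - (39/197)*R3:  [        0         0         0  -457/197 ]
Upper-triangular form:
[ -4     3        4         2 ]
[  0  13/2        1         5 ]
[  0     0  -197/26     21/13 ]
[  0     0        0  -457/197 ]
det(A) = (-1)^0 * (-4) * (13/2) * (-197/26) * (-457/197) = -457  (0 row swaps -> sign +1)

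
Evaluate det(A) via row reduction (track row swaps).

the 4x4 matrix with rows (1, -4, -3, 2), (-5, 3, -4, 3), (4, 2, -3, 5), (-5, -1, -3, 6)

det(A) = 990

Forward elimination:
R2 <- R2 - (-5)*R1:  [   0  -17  -19   13 ]
R3 <- R3 - (4)*R1:  [  0  18   9  -3 ]
R4 <- R4 - (-5)*R1:  [   0  -21  -18   16 ]
R3 <- R3 - (-18/17)*R2:  [       0        0  -189/17   183/17 ]
R4 <- R4 - (21/17)*R2:  [     0      0  93/17  -1/17 ]
R4 <- R4 - (-31/63)*R3:  [      0       0       0  110/21 ]
Upper-triangular form:
[ 1   -4       -3       2 ]
[ 0  -17      -19      13 ]
[ 0    0  -189/17  183/17 ]
[ 0    0        0  110/21 ]
det(A) = (-1)^0 * (1) * (-17) * (-189/17) * (110/21) = 990  (0 row swaps -> sign +1)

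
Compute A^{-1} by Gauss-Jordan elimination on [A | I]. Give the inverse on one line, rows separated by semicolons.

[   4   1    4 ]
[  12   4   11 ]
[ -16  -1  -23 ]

Gauss-Jordan on [A | I]:
R1 <- (1/4)*R1:  [   1  1/4    1  |  1/4    0    0 ]
R2 <- R2 - (12)*R1:  [  0   1  -1  |  -3   1   0 ]
R3 <- R3 - (-16)*R1:  [  0   3  -7  |   4   0   1 ]
R1 <- R1 - (1/4)*R2:  [    1     0   5/4  |     1  -1/4     0 ]
R3 <- R3 - (3)*R2:  [  0   0  -4  |  13  -3   1 ]
R3 <- (1/-4)*R3:  [     0      0      1  |  -13/4    3/4   -1/4 ]
R1 <- R1 - (5/4)*R3:  [      1       0       0  |   81/16  -19/16    5/16 ]
R2 <- R2 - (-1)*R3:  [     0      1      0  |  -25/4    7/4   -1/4 ]
Right block of [I | A^{-1}] is the inverse:
[ 81/16  -19/16  5/16 ]
[ -25/4     7/4  -1/4 ]
[ -13/4     3/4  -1/4 ]

inverse = [81/16 -19/16 5/16; -25/4 7/4 -1/4; -13/4 3/4 -1/4]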